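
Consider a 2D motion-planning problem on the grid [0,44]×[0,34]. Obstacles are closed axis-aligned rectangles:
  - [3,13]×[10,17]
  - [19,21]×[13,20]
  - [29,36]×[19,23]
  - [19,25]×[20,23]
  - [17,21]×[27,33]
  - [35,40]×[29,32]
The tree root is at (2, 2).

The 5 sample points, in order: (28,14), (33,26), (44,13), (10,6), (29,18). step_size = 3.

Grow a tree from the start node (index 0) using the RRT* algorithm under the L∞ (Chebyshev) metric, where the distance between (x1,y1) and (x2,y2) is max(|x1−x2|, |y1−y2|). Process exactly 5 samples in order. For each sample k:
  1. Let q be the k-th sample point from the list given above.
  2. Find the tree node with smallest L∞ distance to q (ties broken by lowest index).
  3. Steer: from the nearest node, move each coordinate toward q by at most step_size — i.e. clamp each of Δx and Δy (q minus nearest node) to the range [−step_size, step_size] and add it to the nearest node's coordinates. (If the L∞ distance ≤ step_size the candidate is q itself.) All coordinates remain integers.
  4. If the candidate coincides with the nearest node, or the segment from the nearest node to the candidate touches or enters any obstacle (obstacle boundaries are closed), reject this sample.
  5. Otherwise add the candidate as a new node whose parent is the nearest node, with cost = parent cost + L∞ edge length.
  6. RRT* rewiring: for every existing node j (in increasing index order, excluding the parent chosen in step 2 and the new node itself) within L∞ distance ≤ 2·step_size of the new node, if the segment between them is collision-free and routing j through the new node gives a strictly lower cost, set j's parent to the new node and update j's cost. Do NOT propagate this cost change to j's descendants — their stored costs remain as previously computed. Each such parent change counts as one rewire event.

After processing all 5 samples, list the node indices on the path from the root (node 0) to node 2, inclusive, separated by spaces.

1. q=(28,14) nearest=0 d=26 new=(5,5) → add node 1 parent=0 cost=3
2. q=(33,26) nearest=1 d=28 new=(8,8) → add node 2 parent=1 cost=6
3. q=(44,13) nearest=2 d=36 new=(11,11) → blocked by [3,13]×[10,17], reject
4. q=(10,6) nearest=2 d=2 new=(10,6) → add node 3 parent=2 cost=8
5. q=(29,18) nearest=3 d=19 new=(13,9) → add node 4 parent=3 cost=11

Path: 0 1 2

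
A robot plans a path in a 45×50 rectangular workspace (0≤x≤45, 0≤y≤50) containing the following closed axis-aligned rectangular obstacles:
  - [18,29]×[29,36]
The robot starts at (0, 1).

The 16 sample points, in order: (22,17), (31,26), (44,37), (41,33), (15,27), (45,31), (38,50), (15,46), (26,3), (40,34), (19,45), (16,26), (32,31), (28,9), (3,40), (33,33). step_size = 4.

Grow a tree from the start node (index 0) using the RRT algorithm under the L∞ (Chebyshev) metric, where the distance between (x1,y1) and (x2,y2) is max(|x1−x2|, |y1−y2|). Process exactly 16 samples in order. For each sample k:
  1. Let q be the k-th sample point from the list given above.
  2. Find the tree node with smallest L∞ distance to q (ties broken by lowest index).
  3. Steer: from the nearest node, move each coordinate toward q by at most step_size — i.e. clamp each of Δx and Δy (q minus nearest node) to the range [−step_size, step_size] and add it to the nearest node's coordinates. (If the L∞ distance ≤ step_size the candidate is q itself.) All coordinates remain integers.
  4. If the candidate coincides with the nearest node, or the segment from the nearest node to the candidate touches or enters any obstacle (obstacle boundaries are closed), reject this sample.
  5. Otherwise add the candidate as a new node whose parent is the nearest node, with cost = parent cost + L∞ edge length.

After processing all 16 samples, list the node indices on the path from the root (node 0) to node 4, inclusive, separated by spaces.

1. q=(22,17) nearest=0 d=22 new=(4,5) → add node 1 parent=0 cost=4
2. q=(31,26) nearest=1 d=27 new=(8,9) → add node 2 parent=1 cost=8
3. q=(44,37) nearest=2 d=36 new=(12,13) → add node 3 parent=2 cost=12
4. q=(41,33) nearest=3 d=29 new=(16,17) → add node 4 parent=3 cost=16
5. q=(15,27) nearest=4 d=10 new=(15,21) → add node 5 parent=4 cost=20
6. q=(45,31) nearest=4 d=29 new=(20,21) → add node 6 parent=4 cost=20
7. q=(38,50) nearest=5 d=29 new=(19,25) → add node 7 parent=5 cost=24
8. q=(15,46) nearest=7 d=21 new=(15,29) → add node 8 parent=7 cost=28
9. q=(26,3) nearest=3 d=14 new=(16,9) → add node 9 parent=3 cost=16
10. q=(40,34) nearest=6 d=20 new=(24,25) → add node 10 parent=6 cost=24
11. q=(19,45) nearest=8 d=16 new=(19,33) → blocked by [18,29]×[29,36], reject
12. q=(16,26) nearest=7 d=3 new=(16,26) → add node 11 parent=7 cost=27
13. q=(32,31) nearest=10 d=8 new=(28,29) → blocked by [18,29]×[29,36], reject
14. q=(28,9) nearest=4 d=12 new=(20,13) → add node 12 parent=4 cost=20
15. q=(3,40) nearest=8 d=12 new=(11,33) → add node 13 parent=8 cost=32
16. q=(33,33) nearest=10 d=9 new=(28,29) → blocked by [18,29]×[29,36], reject

Path: 0 1 2 3 4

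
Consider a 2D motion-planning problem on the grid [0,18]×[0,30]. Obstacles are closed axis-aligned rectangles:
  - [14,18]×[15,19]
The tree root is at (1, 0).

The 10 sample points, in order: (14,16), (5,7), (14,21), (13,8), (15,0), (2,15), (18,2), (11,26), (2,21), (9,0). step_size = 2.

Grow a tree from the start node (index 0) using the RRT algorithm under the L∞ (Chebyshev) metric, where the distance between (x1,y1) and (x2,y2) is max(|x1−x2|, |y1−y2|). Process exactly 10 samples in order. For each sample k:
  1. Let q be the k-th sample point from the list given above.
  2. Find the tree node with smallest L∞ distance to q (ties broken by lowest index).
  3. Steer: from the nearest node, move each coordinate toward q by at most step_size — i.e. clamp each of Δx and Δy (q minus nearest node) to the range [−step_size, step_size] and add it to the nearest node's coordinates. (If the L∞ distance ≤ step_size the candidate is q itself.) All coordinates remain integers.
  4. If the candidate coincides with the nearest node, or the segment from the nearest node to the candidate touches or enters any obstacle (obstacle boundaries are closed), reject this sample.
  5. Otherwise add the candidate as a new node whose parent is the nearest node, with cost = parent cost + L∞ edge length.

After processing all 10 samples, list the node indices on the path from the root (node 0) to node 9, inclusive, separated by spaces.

1. q=(14,16) nearest=0 d=16 new=(3,2) → add node 1 parent=0 cost=2
2. q=(5,7) nearest=1 d=5 new=(5,4) → add node 2 parent=1 cost=4
3. q=(14,21) nearest=2 d=17 new=(7,6) → add node 3 parent=2 cost=6
4. q=(13,8) nearest=3 d=6 new=(9,8) → add node 4 parent=3 cost=8
5. q=(15,0) nearest=3 d=8 new=(9,4) → add node 5 parent=3 cost=8
6. q=(2,15) nearest=4 d=7 new=(7,10) → add node 6 parent=4 cost=10
7. q=(18,2) nearest=4 d=9 new=(11,6) → add node 7 parent=4 cost=10
8. q=(11,26) nearest=6 d=16 new=(9,12) → add node 8 parent=6 cost=12
9. q=(2,21) nearest=8 d=9 new=(7,14) → add node 9 parent=8 cost=14
10. q=(9,0) nearest=2 d=4 new=(7,2) → add node 10 parent=2 cost=6

Path: 0 1 2 3 4 6 8 9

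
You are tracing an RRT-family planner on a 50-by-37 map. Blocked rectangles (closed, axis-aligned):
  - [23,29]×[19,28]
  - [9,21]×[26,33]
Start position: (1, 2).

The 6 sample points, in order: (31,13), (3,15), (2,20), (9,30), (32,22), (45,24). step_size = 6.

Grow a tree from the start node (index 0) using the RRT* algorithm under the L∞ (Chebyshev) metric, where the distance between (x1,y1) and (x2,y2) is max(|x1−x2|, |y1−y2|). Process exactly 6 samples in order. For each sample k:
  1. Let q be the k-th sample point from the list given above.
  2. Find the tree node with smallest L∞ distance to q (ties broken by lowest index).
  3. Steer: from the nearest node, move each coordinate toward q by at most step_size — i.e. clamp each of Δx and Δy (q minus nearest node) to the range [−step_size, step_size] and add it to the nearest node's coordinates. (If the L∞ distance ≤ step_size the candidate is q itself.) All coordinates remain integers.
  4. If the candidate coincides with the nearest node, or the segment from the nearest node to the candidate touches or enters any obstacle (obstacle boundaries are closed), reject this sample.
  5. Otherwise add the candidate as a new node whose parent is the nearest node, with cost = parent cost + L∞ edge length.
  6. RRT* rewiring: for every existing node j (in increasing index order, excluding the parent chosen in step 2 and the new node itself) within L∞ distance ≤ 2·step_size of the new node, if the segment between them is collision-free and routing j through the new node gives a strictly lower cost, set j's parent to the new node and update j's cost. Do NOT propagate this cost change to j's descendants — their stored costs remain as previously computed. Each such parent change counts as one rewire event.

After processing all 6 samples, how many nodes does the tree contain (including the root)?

1. q=(31,13) nearest=0 d=30 new=(7,8) → add node 1 parent=0 cost=6
2. q=(3,15) nearest=1 d=7 new=(3,14) → add node 2 parent=1 cost=12
3. q=(2,20) nearest=2 d=6 new=(2,20) → add node 3 parent=2 cost=18
4. q=(9,30) nearest=3 d=10 new=(8,26) → add node 4 parent=3 cost=24
5. q=(32,22) nearest=4 d=24 new=(14,22) → add node 5 parent=4 cost=30
6. q=(45,24) nearest=5 d=31 new=(20,24) → add node 6 parent=5 cost=36

Node count: 7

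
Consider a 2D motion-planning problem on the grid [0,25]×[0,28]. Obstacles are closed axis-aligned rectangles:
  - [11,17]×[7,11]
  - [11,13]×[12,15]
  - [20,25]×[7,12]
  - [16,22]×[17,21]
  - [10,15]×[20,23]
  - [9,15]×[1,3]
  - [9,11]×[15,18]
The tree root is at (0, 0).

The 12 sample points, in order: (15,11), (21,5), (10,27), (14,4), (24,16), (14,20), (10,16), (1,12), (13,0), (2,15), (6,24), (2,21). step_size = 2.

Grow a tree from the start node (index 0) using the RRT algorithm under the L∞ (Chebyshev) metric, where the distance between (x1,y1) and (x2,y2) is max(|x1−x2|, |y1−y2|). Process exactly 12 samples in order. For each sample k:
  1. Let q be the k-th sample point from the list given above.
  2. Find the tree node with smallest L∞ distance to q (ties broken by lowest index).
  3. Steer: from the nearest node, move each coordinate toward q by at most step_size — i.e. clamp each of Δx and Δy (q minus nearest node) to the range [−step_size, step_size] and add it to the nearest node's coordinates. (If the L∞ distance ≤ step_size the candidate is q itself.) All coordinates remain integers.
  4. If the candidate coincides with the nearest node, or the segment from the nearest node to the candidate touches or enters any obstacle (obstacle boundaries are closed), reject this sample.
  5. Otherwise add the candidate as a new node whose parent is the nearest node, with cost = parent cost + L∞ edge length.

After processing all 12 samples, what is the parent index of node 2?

Parent of node 2: 1

1. q=(15,11) nearest=0 d=15 new=(2,2) → add node 1 parent=0 cost=2
2. q=(21,5) nearest=1 d=19 new=(4,4) → add node 2 parent=1 cost=4
3. q=(10,27) nearest=2 d=23 new=(6,6) → add node 3 parent=2 cost=6
4. q=(14,4) nearest=3 d=8 new=(8,4) → add node 4 parent=3 cost=8
5. q=(24,16) nearest=4 d=16 new=(10,6) → add node 5 parent=4 cost=10
6. q=(14,20) nearest=3 d=14 new=(8,8) → add node 6 parent=3 cost=8
7. q=(10,16) nearest=6 d=8 new=(10,10) → add node 7 parent=6 cost=10
8. q=(1,12) nearest=3 d=6 new=(4,8) → add node 8 parent=3 cost=8
9. q=(13,0) nearest=4 d=5 new=(10,2) → blocked by [9,15]×[1,3], reject
10. q=(2,15) nearest=6 d=7 new=(6,10) → add node 9 parent=6 cost=10
11. q=(6,24) nearest=7 d=14 new=(8,12) → add node 10 parent=7 cost=12
12. q=(2,21) nearest=10 d=9 new=(6,14) → add node 11 parent=10 cost=14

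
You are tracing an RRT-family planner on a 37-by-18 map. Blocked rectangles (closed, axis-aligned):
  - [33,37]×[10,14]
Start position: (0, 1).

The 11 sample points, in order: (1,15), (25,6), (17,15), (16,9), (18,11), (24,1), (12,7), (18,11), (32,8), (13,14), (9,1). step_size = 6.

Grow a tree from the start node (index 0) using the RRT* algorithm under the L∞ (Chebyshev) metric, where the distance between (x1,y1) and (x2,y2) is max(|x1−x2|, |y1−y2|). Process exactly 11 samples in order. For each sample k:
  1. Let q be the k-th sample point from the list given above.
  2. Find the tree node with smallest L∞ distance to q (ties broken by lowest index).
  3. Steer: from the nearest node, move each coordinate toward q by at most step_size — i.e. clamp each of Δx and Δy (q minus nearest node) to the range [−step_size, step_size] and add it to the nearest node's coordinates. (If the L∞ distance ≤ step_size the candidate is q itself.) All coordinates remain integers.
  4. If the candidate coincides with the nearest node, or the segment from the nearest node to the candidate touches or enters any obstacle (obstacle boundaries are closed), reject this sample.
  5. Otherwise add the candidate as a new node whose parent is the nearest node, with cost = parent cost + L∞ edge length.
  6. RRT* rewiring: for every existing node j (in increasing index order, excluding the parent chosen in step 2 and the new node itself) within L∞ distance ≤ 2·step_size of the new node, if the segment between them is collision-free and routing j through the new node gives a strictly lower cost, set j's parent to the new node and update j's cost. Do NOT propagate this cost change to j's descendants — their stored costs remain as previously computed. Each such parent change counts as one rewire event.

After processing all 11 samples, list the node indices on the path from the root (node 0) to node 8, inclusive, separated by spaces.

1. q=(1,15) nearest=0 d=14 new=(1,7) → add node 1 parent=0 cost=6
2. q=(25,6) nearest=1 d=24 new=(7,6) → add node 2 parent=1 cost=12
3. q=(17,15) nearest=2 d=10 new=(13,12) → add node 3 parent=2 cost=18
4. q=(16,9) nearest=3 d=3 new=(16,9) → add node 4 parent=3 cost=21
5. q=(18,11) nearest=4 d=2 new=(18,11) → add node 5 parent=4 cost=23
6. q=(24,1) nearest=4 d=8 new=(22,3) → add node 6 parent=4 cost=27
7. q=(12,7) nearest=4 d=4 new=(12,7) → add node 7 parent=4 cost=25
8. q=(18,11) nearest=5 d=0 → coincident, reject
9. q=(32,8) nearest=6 d=10 new=(28,8) → add node 8 parent=6 cost=33
10. q=(13,14) nearest=3 d=2 new=(13,14) → add node 9 parent=3 cost=20
11. q=(9,1) nearest=2 d=5 new=(9,1) → add node 10 parent=2 cost=17; rewire 7→10 (23<25)

Path: 0 1 2 3 4 6 8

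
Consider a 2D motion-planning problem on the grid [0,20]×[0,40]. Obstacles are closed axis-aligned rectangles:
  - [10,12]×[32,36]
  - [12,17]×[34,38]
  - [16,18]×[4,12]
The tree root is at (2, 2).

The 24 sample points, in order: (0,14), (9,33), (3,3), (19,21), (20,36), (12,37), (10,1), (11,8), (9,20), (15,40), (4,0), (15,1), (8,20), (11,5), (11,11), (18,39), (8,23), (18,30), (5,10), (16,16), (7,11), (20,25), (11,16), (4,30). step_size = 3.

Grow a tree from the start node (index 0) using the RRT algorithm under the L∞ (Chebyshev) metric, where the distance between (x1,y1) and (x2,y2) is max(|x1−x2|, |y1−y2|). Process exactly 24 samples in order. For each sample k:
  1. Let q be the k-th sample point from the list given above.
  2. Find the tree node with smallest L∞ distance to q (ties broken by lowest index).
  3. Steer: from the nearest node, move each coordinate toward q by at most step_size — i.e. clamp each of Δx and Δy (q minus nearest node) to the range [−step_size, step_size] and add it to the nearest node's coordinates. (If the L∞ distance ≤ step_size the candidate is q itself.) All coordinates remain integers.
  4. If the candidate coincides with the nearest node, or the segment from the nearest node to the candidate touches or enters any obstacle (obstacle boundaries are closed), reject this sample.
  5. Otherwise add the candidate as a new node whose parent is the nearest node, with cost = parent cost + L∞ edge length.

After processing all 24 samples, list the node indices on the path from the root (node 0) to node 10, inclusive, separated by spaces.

1. q=(0,14) nearest=0 d=12 new=(0,5) → add node 1 parent=0 cost=3
2. q=(9,33) nearest=1 d=28 new=(3,8) → add node 2 parent=1 cost=6
3. q=(3,3) nearest=0 d=1 new=(3,3) → add node 3 parent=0 cost=1
4. q=(19,21) nearest=2 d=16 new=(6,11) → add node 4 parent=2 cost=9
5. q=(20,36) nearest=4 d=25 new=(9,14) → add node 5 parent=4 cost=12
6. q=(12,37) nearest=5 d=23 new=(12,17) → add node 6 parent=5 cost=15
7. q=(10,1) nearest=2 d=7 new=(6,5) → add node 7 parent=2 cost=9
8. q=(11,8) nearest=4 d=5 new=(9,8) → add node 8 parent=4 cost=12
9. q=(9,20) nearest=6 d=3 new=(9,20) → add node 9 parent=6 cost=18
10. q=(15,40) nearest=9 d=20 new=(12,23) → add node 10 parent=9 cost=21
11. q=(4,0) nearest=0 d=2 new=(4,0) → add node 11 parent=0 cost=2
12. q=(15,1) nearest=8 d=7 new=(12,5) → add node 12 parent=8 cost=15
13. q=(8,20) nearest=9 d=1 new=(8,20) → add node 13 parent=9 cost=19
14. q=(11,5) nearest=12 d=1 new=(11,5) → add node 14 parent=12 cost=16
15. q=(11,11) nearest=5 d=3 new=(11,11) → add node 15 parent=5 cost=15
16. q=(18,39) nearest=10 d=16 new=(15,26) → add node 16 parent=10 cost=24
17. q=(8,23) nearest=9 d=3 new=(8,23) → add node 17 parent=9 cost=21
18. q=(18,30) nearest=16 d=4 new=(18,29) → add node 18 parent=16 cost=27
19. q=(5,10) nearest=4 d=1 new=(5,10) → add node 19 parent=4 cost=10
20. q=(16,16) nearest=6 d=4 new=(15,16) → add node 20 parent=6 cost=18
21. q=(7,11) nearest=4 d=1 new=(7,11) → add node 21 parent=4 cost=10
22. q=(20,25) nearest=18 d=4 new=(20,26) → add node 22 parent=18 cost=30
23. q=(11,16) nearest=6 d=1 new=(11,16) → add node 23 parent=6 cost=16
24. q=(4,30) nearest=17 d=7 new=(5,26) → add node 24 parent=17 cost=24

Path: 0 1 2 4 5 6 9 10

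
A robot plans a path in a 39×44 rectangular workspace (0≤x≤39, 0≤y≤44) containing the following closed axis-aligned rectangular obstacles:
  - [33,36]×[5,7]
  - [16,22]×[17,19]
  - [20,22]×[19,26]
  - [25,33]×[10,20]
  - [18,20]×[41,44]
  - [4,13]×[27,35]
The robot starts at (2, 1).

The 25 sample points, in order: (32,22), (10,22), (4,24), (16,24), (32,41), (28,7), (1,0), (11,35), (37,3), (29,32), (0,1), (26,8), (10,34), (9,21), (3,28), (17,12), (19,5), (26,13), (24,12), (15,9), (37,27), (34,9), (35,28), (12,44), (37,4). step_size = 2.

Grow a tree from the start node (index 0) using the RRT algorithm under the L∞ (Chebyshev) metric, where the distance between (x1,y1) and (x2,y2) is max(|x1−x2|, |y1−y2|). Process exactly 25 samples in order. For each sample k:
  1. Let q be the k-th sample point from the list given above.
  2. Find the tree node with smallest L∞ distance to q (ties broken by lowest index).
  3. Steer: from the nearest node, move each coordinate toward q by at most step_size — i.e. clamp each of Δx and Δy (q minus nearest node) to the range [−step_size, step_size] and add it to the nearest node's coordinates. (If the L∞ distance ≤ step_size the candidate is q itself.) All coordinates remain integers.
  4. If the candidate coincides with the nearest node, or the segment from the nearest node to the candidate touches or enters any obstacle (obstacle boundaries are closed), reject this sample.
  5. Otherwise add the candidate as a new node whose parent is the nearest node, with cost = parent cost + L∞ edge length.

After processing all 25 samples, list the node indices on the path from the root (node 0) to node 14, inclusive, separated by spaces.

Path: 0 1 2 3 4 5 8 10 13 14

1. q=(32,22) nearest=0 d=30 new=(4,3) → add node 1 parent=0 cost=2
2. q=(10,22) nearest=1 d=19 new=(6,5) → add node 2 parent=1 cost=4
3. q=(4,24) nearest=2 d=19 new=(4,7) → add node 3 parent=2 cost=6
4. q=(16,24) nearest=3 d=17 new=(6,9) → add node 4 parent=3 cost=8
5. q=(32,41) nearest=4 d=32 new=(8,11) → add node 5 parent=4 cost=10
6. q=(28,7) nearest=5 d=20 new=(10,9) → add node 6 parent=5 cost=12
7. q=(1,0) nearest=0 d=1 new=(1,0) → add node 7 parent=0 cost=1
8. q=(11,35) nearest=5 d=24 new=(10,13) → add node 8 parent=5 cost=12
9. q=(37,3) nearest=6 d=27 new=(12,7) → add node 9 parent=6 cost=14
10. q=(29,32) nearest=8 d=19 new=(12,15) → add node 10 parent=8 cost=14
11. q=(0,1) nearest=7 d=1 new=(0,1) → add node 11 parent=7 cost=2
12. q=(26,8) nearest=9 d=14 new=(14,8) → add node 12 parent=9 cost=16
13. q=(10,34) nearest=10 d=19 new=(10,17) → add node 13 parent=10 cost=16
14. q=(9,21) nearest=13 d=4 new=(9,19) → add node 14 parent=13 cost=18
15. q=(3,28) nearest=14 d=9 new=(7,21) → add node 15 parent=14 cost=20
16. q=(17,12) nearest=12 d=4 new=(16,10) → add node 16 parent=12 cost=18
17. q=(19,5) nearest=12 d=5 new=(16,6) → add node 17 parent=12 cost=18
18. q=(26,13) nearest=16 d=10 new=(18,12) → add node 18 parent=16 cost=20
19. q=(24,12) nearest=18 d=6 new=(20,12) → add node 19 parent=18 cost=22
20. q=(15,9) nearest=12 d=1 new=(15,9) → add node 20 parent=12 cost=17
21. q=(37,27) nearest=19 d=17 new=(22,14) → add node 21 parent=19 cost=24
22. q=(34,9) nearest=21 d=12 new=(24,12) → add node 22 parent=21 cost=26
23. q=(35,28) nearest=21 d=14 new=(24,16) → add node 23 parent=21 cost=26
24. q=(12,44) nearest=15 d=23 new=(9,23) → add node 24 parent=15 cost=22
25. q=(37,4) nearest=22 d=13 new=(26,10) → blocked by [25,33]×[10,20], reject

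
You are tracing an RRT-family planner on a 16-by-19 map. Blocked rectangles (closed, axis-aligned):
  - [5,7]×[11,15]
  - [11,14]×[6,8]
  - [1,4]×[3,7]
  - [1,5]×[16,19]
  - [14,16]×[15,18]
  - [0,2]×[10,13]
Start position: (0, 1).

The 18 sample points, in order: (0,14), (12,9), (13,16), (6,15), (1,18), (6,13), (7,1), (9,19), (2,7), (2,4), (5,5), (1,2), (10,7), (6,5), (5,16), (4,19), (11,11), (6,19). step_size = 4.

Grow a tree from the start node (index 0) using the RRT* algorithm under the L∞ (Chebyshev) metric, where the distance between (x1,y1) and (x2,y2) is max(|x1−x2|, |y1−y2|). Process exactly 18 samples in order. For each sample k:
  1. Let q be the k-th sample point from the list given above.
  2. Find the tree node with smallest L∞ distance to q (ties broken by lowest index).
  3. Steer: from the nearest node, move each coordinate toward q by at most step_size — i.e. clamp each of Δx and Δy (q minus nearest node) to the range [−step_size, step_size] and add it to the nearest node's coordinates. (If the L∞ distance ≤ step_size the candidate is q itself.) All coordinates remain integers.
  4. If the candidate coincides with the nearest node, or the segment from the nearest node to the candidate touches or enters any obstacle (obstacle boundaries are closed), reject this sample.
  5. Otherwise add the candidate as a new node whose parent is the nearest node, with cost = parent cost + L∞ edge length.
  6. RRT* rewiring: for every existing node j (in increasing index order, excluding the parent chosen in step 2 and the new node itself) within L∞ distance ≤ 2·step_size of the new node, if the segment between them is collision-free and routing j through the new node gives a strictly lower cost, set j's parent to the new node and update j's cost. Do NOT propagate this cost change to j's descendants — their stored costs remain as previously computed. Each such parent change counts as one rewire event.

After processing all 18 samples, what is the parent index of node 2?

1. q=(0,14) nearest=0 d=13 new=(0,5) → add node 1 parent=0 cost=4
2. q=(12,9) nearest=0 d=12 new=(4,5) → blocked by [1,4]×[3,7], reject
3. q=(13,16) nearest=1 d=13 new=(4,9) → blocked by [1,4]×[3,7], reject
4. q=(6,15) nearest=1 d=10 new=(4,9) → blocked by [1,4]×[3,7], reject
5. q=(1,18) nearest=1 d=13 new=(1,9) → add node 2 parent=1 cost=8
6. q=(6,13) nearest=2 d=5 new=(5,13) → blocked by [5,7]×[11,15], reject
7. q=(7,1) nearest=0 d=7 new=(4,1) → add node 3 parent=0 cost=4
8. q=(9,19) nearest=2 d=10 new=(5,13) → blocked by [5,7]×[11,15], reject
9. q=(2,7) nearest=1 d=2 new=(2,7) → blocked by [1,4]×[3,7], reject
10. q=(2,4) nearest=1 d=2 new=(2,4) → blocked by [1,4]×[3,7], reject
11. q=(5,5) nearest=2 d=4 new=(5,5) → blocked by [1,4]×[3,7], reject
12. q=(1,2) nearest=0 d=1 new=(1,2) → add node 4 parent=0 cost=1
13. q=(10,7) nearest=3 d=6 new=(8,5) → add node 5 parent=3 cost=8
14. q=(6,5) nearest=5 d=2 new=(6,5) → add node 6 parent=5 cost=10
15. q=(5,16) nearest=2 d=7 new=(5,13) → blocked by [5,7]×[11,15], reject
16. q=(4,19) nearest=2 d=10 new=(4,13) → blocked by [0,2]×[10,13], reject
17. q=(11,11) nearest=5 d=6 new=(11,9) → add node 7 parent=5 cost=12
18. q=(6,19) nearest=2 d=10 new=(5,13) → blocked by [5,7]×[11,15], reject

Parent of node 2: 1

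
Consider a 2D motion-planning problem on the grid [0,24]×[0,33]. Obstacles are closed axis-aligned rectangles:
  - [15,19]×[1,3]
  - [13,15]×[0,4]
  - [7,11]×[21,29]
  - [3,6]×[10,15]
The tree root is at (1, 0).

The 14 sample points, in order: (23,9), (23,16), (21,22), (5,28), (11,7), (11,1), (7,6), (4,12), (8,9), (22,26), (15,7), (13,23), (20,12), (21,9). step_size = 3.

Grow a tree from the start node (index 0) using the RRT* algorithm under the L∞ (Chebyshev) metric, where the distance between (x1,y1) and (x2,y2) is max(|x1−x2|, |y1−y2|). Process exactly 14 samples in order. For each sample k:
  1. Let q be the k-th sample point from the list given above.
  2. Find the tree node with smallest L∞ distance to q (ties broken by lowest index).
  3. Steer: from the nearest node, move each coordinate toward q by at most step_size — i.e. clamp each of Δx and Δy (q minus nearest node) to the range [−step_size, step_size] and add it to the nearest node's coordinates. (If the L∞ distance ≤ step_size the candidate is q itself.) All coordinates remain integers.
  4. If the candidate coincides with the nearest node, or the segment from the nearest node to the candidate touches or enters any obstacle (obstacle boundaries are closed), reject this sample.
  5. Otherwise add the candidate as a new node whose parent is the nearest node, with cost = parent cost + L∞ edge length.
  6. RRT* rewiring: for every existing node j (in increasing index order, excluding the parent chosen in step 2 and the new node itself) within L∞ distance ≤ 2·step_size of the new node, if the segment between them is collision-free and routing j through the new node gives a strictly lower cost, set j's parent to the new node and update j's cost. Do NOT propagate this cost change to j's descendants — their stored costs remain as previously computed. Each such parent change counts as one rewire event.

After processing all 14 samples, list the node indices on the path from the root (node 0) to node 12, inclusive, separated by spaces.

Path: 0 1 2 3 5 9 11 12

1. q=(23,9) nearest=0 d=22 new=(4,3) → add node 1 parent=0 cost=3
2. q=(23,16) nearest=1 d=19 new=(7,6) → add node 2 parent=1 cost=6
3. q=(21,22) nearest=2 d=16 new=(10,9) → add node 3 parent=2 cost=9
4. q=(5,28) nearest=3 d=19 new=(7,12) → add node 4 parent=3 cost=12
5. q=(11,7) nearest=3 d=2 new=(11,7) → add node 5 parent=3 cost=11
6. q=(11,1) nearest=2 d=5 new=(10,3) → add node 6 parent=2 cost=9
7. q=(7,6) nearest=2 d=0 → coincident, reject
8. q=(4,12) nearest=4 d=3 new=(4,12) → blocked by [3,6]×[10,15], reject
9. q=(8,9) nearest=3 d=2 new=(8,9) → add node 7 parent=3 cost=11
10. q=(22,26) nearest=4 d=15 new=(10,15) → add node 8 parent=4 cost=15
11. q=(15,7) nearest=5 d=4 new=(14,7) → add node 9 parent=5 cost=14
12. q=(13,23) nearest=8 d=8 new=(13,18) → add node 10 parent=8 cost=18
13. q=(20,12) nearest=9 d=6 new=(17,10) → add node 11 parent=9 cost=17
14. q=(21,9) nearest=11 d=4 new=(20,9) → add node 12 parent=11 cost=20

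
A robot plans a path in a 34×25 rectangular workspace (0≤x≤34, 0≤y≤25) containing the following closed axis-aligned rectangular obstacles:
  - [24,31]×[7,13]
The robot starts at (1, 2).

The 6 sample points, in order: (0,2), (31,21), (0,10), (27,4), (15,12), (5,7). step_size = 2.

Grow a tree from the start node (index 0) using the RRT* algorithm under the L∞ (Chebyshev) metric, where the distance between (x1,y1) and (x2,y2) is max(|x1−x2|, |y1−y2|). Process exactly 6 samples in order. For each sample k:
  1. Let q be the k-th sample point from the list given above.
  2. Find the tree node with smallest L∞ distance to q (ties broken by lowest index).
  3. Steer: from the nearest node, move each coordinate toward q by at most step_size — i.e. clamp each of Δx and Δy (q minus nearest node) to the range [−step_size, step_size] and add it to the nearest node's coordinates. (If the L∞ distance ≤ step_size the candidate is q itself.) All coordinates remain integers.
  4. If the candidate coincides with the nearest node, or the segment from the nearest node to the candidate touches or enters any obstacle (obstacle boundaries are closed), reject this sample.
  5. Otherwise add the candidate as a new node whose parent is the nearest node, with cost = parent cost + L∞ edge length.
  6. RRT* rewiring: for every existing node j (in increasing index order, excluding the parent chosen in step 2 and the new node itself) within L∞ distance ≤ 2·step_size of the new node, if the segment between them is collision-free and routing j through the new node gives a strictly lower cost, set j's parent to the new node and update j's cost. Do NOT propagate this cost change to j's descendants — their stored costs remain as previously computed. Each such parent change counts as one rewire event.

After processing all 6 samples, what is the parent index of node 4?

Parent of node 4: 2

1. q=(0,2) nearest=0 d=1 new=(0,2) → add node 1 parent=0 cost=1
2. q=(31,21) nearest=0 d=30 new=(3,4) → add node 2 parent=0 cost=2
3. q=(0,10) nearest=2 d=6 new=(1,6) → add node 3 parent=2 cost=4
4. q=(27,4) nearest=2 d=24 new=(5,4) → add node 4 parent=2 cost=4
5. q=(15,12) nearest=4 d=10 new=(7,6) → add node 5 parent=4 cost=6
6. q=(5,7) nearest=5 d=2 new=(5,7) → add node 6 parent=5 cost=8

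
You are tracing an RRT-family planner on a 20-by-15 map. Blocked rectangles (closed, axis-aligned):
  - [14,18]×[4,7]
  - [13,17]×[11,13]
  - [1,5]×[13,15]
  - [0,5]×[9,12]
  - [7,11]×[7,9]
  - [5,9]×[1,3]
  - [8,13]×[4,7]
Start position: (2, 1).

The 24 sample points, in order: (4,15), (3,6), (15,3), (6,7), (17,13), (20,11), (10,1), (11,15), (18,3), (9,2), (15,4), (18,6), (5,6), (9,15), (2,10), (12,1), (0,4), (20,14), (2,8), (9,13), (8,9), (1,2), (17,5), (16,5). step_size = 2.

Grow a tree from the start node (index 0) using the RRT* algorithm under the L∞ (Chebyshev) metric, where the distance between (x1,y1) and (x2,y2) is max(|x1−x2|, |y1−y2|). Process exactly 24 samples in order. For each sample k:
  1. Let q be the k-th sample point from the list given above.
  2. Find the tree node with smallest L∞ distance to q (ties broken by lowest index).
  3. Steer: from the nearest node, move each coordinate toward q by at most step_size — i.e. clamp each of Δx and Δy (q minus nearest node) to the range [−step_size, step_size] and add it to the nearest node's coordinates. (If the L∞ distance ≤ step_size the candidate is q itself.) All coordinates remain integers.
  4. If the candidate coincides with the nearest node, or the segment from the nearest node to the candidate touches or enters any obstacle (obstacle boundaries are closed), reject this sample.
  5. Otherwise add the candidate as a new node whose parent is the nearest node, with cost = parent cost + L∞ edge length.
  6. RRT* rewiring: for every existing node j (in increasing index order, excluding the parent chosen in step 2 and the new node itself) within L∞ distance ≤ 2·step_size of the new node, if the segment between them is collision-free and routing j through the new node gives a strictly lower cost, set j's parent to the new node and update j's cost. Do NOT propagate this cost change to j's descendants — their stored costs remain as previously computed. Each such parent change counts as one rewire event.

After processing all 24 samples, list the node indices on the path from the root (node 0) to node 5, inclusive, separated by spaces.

1. q=(4,15) nearest=0 d=14 new=(4,3) → add node 1 parent=0 cost=2
2. q=(3,6) nearest=1 d=3 new=(3,5) → add node 2 parent=1 cost=4
3. q=(15,3) nearest=1 d=11 new=(6,3) → blocked by [5,9]×[1,3], reject
4. q=(6,7) nearest=2 d=3 new=(5,7) → add node 3 parent=2 cost=6
5. q=(17,13) nearest=3 d=12 new=(7,9) → blocked by [7,11]×[7,9], reject
6. q=(20,11) nearest=3 d=15 new=(7,9) → blocked by [7,11]×[7,9], reject
7. q=(10,1) nearest=1 d=6 new=(6,1) → blocked by [5,9]×[1,3], reject
8. q=(11,15) nearest=3 d=8 new=(7,9) → blocked by [7,11]×[7,9], reject
9. q=(18,3) nearest=3 d=13 new=(7,5) → add node 4 parent=3 cost=8
10. q=(9,2) nearest=4 d=3 new=(9,3) → blocked by [5,9]×[1,3], reject
11. q=(15,4) nearest=4 d=8 new=(9,4) → blocked by [8,13]×[4,7], reject
12. q=(18,6) nearest=4 d=11 new=(9,6) → blocked by [8,13]×[4,7], reject
13. q=(5,6) nearest=3 d=1 new=(5,6) → add node 5 parent=3 cost=7
14. q=(9,15) nearest=3 d=8 new=(7,9) → blocked by [7,11]×[7,9], reject
15. q=(2,10) nearest=3 d=3 new=(3,9) → blocked by [0,5]×[9,12], reject
16. q=(12,1) nearest=4 d=5 new=(9,3) → blocked by [5,9]×[1,3], reject
17. q=(0,4) nearest=0 d=3 new=(0,3) → add node 6 parent=0 cost=2
18. q=(20,14) nearest=4 d=13 new=(9,7) → blocked by [7,11]×[7,9], reject
19. q=(2,8) nearest=2 d=3 new=(2,7) → add node 7 parent=2 cost=6
20. q=(9,13) nearest=3 d=6 new=(7,9) → blocked by [7,11]×[7,9], reject
21. q=(8,9) nearest=3 d=3 new=(7,9) → blocked by [7,11]×[7,9], reject
22. q=(1,2) nearest=0 d=1 new=(1,2) → add node 8 parent=0 cost=1; rewire 5→8 (5<7)
23. q=(17,5) nearest=4 d=10 new=(9,5) → blocked by [8,13]×[4,7], reject
24. q=(16,5) nearest=4 d=9 new=(9,5) → blocked by [8,13]×[4,7], reject

Path: 0 8 5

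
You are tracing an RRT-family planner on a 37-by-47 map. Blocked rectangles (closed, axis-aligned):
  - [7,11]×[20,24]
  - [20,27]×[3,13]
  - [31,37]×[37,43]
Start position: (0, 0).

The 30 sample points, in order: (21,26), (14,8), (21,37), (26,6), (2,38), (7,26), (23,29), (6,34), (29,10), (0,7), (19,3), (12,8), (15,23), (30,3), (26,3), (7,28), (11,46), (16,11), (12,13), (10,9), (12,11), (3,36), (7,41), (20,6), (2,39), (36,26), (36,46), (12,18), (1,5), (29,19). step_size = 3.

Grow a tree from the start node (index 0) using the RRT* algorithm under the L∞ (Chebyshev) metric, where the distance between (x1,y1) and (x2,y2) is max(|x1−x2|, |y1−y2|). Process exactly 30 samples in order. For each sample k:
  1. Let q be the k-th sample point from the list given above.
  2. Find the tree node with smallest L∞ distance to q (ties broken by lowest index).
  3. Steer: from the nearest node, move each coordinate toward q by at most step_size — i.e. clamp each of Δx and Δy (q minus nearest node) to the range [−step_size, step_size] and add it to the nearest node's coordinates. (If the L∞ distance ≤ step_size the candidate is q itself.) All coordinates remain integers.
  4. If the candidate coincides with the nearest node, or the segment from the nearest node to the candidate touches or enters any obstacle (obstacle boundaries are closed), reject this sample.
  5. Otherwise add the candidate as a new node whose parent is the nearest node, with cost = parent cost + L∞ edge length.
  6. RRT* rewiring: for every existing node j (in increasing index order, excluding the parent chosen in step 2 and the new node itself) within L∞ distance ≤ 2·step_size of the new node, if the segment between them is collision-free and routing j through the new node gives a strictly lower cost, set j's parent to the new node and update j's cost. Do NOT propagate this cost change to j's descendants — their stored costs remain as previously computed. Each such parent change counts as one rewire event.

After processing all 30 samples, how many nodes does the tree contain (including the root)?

Node count: 20

1. q=(21,26) nearest=0 d=26 new=(3,3) → add node 1 parent=0 cost=3
2. q=(14,8) nearest=1 d=11 new=(6,6) → add node 2 parent=1 cost=6
3. q=(21,37) nearest=2 d=31 new=(9,9) → add node 3 parent=2 cost=9
4. q=(26,6) nearest=3 d=17 new=(12,6) → add node 4 parent=3 cost=12
5. q=(2,38) nearest=3 d=29 new=(6,12) → add node 5 parent=3 cost=12
6. q=(7,26) nearest=5 d=14 new=(7,15) → add node 6 parent=5 cost=15
7. q=(23,29) nearest=6 d=16 new=(10,18) → add node 7 parent=6 cost=18
8. q=(6,34) nearest=7 d=16 new=(7,21) → blocked by [7,11]×[20,24], reject
9. q=(29,10) nearest=4 d=17 new=(15,9) → add node 8 parent=4 cost=15
10. q=(0,7) nearest=1 d=4 new=(0,6) → add node 9 parent=1 cost=6
11. q=(19,3) nearest=8 d=6 new=(18,6) → add node 10 parent=8 cost=18
12. q=(12,8) nearest=4 d=2 new=(12,8) → add node 11 parent=4 cost=14
13. q=(15,23) nearest=7 d=5 new=(13,21) → add node 12 parent=7 cost=21
14. q=(30,3) nearest=10 d=12 new=(21,3) → blocked by [20,27]×[3,13], reject
15. q=(26,3) nearest=10 d=8 new=(21,3) → blocked by [20,27]×[3,13], reject
16. q=(7,28) nearest=12 d=7 new=(10,24) → blocked by [7,11]×[20,24], reject
17. q=(11,46) nearest=12 d=25 new=(11,24) → blocked by [7,11]×[20,24], reject
18. q=(16,11) nearest=8 d=2 new=(16,11) → add node 13 parent=8 cost=17
19. q=(12,13) nearest=3 d=4 new=(12,12) → add node 14 parent=3 cost=12; rewire 13→14 (16<17)
20. q=(10,9) nearest=3 d=1 new=(10,9) → add node 15 parent=3 cost=10; rewire 11→15 (12<14)
21. q=(12,11) nearest=14 d=1 new=(12,11) → add node 16 parent=14 cost=13
22. q=(3,36) nearest=12 d=15 new=(10,24) → blocked by [7,11]×[20,24], reject
23. q=(7,41) nearest=12 d=20 new=(10,24) → blocked by [7,11]×[20,24], reject
24. q=(20,6) nearest=10 d=2 new=(20,6) → blocked by [20,27]×[3,13], reject
25. q=(2,39) nearest=12 d=18 new=(10,24) → blocked by [7,11]×[20,24], reject
26. q=(36,26) nearest=10 d=20 new=(21,9) → blocked by [20,27]×[3,13], reject
27. q=(36,46) nearest=12 d=25 new=(16,24) → add node 17 parent=12 cost=24
28. q=(12,18) nearest=7 d=2 new=(12,18) → add node 18 parent=7 cost=20
29. q=(1,5) nearest=9 d=1 new=(1,5) → add node 19 parent=9 cost=7
30. q=(29,19) nearest=10 d=13 new=(21,9) → blocked by [20,27]×[3,13], reject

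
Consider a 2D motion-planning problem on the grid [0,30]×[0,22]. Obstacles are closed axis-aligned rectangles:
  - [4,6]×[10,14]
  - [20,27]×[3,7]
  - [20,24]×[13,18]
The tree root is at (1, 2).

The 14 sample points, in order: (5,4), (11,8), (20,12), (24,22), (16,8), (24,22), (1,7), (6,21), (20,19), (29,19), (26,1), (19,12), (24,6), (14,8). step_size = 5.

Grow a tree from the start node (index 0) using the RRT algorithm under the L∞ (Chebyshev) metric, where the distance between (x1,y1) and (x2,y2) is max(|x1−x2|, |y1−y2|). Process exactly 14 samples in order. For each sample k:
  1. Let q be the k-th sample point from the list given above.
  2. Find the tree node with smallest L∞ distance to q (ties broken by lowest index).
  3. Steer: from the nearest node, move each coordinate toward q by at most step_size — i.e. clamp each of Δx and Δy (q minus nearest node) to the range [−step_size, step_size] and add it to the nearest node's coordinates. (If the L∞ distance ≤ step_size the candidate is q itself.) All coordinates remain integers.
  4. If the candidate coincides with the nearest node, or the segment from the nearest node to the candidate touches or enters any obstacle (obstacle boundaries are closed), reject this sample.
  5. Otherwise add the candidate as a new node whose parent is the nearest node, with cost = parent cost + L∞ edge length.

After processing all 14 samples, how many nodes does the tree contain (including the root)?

1. q=(5,4) nearest=0 d=4 new=(5,4) → add node 1 parent=0 cost=4
2. q=(11,8) nearest=1 d=6 new=(10,8) → add node 2 parent=1 cost=9
3. q=(20,12) nearest=2 d=10 new=(15,12) → add node 3 parent=2 cost=14
4. q=(24,22) nearest=3 d=10 new=(20,17) → blocked by [20,24]×[13,18], reject
5. q=(16,8) nearest=3 d=4 new=(16,8) → add node 4 parent=3 cost=18
6. q=(24,22) nearest=3 d=10 new=(20,17) → blocked by [20,24]×[13,18], reject
7. q=(1,7) nearest=1 d=4 new=(1,7) → add node 5 parent=1 cost=8
8. q=(6,21) nearest=3 d=9 new=(10,17) → add node 6 parent=3 cost=19
9. q=(20,19) nearest=3 d=7 new=(20,17) → blocked by [20,24]×[13,18], reject
10. q=(29,19) nearest=4 d=13 new=(21,13) → blocked by [20,24]×[13,18], reject
11. q=(26,1) nearest=4 d=10 new=(21,3) → blocked by [20,27]×[3,7], reject
12. q=(19,12) nearest=3 d=4 new=(19,12) → add node 7 parent=3 cost=18
13. q=(24,6) nearest=7 d=6 new=(24,7) → blocked by [20,27]×[3,7], reject
14. q=(14,8) nearest=4 d=2 new=(14,8) → add node 8 parent=4 cost=20

Node count: 9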